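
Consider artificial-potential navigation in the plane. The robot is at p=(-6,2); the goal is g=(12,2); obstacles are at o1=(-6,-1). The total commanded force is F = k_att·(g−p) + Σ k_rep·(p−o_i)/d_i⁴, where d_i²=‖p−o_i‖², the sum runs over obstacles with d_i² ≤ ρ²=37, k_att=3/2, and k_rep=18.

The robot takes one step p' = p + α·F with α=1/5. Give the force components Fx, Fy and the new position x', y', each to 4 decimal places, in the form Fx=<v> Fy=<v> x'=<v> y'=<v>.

F_att = 3/2·(g−p) = 3/2·(18,0) = (27.0000,0.0000)
o1: d²=9 ≤ ρ²=37; F_rep = 18·(0,3)/9² = (0.0000,0.6667)
F = F_att + ΣF_rep = (27.0000,0.6667)
p' = p + 1/5·F = (-0.6000,2.1333)

Fx=27.0000 Fy=0.6667 x'=-0.6000 y'=2.1333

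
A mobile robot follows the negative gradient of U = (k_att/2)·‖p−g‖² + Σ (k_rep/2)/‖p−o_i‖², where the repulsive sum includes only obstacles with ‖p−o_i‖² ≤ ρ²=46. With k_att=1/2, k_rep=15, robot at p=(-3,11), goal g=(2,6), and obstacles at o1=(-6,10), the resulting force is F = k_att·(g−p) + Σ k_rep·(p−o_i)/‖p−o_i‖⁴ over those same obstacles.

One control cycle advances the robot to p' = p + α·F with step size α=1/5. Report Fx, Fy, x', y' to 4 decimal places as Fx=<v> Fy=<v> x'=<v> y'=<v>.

Fx=2.9500 Fy=-2.3500 x'=-2.4100 y'=10.5300

F_att = 1/2·(g−p) = 1/2·(5,-5) = (2.5000,-2.5000)
o1: d²=10 ≤ ρ²=46; F_rep = 15·(3,1)/10² = (0.4500,0.1500)
F = F_att + ΣF_rep = (2.9500,-2.3500)
p' = p + 1/5·F = (-2.4100,10.5300)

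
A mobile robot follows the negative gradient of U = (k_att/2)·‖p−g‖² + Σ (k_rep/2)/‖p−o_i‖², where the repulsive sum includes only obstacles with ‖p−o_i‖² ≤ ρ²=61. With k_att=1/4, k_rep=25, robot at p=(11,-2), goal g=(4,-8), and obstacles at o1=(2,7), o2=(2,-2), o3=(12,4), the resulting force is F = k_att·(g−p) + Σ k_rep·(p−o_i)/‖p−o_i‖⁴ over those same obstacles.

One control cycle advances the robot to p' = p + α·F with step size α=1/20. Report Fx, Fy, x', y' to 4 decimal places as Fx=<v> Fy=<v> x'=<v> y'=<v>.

Fx=-1.7683 Fy=-1.6096 x'=10.9116 y'=-2.0805

F_att = 1/4·(g−p) = 1/4·(-7,-6) = (-1.7500,-1.5000)
o1: d²=162 > ρ²=61 → inactive
o2: d²=81 > ρ²=61 → inactive
o3: d²=37 ≤ ρ²=61; F_rep = 25·(-1,-6)/37² = (-0.0183,-0.1096)
F = F_att + ΣF_rep = (-1.7683,-1.6096)
p' = p + 1/20·F = (10.9116,-2.0805)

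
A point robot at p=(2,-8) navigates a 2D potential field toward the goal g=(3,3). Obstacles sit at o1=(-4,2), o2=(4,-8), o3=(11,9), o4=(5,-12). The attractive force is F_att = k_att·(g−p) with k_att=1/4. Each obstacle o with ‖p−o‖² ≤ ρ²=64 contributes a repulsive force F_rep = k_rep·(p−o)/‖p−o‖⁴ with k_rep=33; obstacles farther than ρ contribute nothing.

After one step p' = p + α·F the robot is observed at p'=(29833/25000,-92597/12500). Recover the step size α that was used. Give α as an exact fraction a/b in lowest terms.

F_att = 1/4·(g−p) = 1/4·(1,11) = (0.2500,2.7500)
o1: d²=136 > ρ²=64 → inactive
o2: d²=4 ≤ ρ²=64; F_rep = 33·(-2,0)/4² = (-4.1250,0.0000)
o3: d²=370 > ρ²=64 → inactive
o4: d²=25 ≤ ρ²=64; F_rep = 33·(-3,4)/25² = (-0.1584,0.2112)
F = F_att + ΣF_rep = (-4.0334,2.9612)
Δp = p'−p = (-0.8067,0.5922); α = Δx/Fx = (-20167/25000) / (-20167/5000) = 1/5
check: Δy/Fy = (7403/12500) / (7403/2500) = 1/5 ✓

α = 1/5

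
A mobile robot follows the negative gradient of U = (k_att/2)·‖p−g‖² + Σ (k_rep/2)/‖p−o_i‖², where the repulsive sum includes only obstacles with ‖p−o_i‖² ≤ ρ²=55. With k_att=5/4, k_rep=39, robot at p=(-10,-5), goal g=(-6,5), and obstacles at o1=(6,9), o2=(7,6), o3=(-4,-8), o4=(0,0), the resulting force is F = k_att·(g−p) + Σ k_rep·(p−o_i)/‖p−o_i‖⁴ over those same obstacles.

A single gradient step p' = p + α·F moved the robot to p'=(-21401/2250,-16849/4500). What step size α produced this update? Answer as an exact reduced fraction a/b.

α = 1/10

F_att = 5/4·(g−p) = 5/4·(4,10) = (5.0000,12.5000)
o1: d²=452 > ρ²=55 → inactive
o2: d²=410 > ρ²=55 → inactive
o3: d²=45 ≤ ρ²=55; F_rep = 39·(-6,3)/45² = (-0.1156,0.0578)
o4: d²=125 > ρ²=55 → inactive
F = F_att + ΣF_rep = (4.8844,12.5578)
Δp = p'−p = (0.4884,1.2558); α = Δx/Fx = (1099/2250) / (1099/225) = 1/10
check: Δy/Fy = (5651/4500) / (5651/450) = 1/10 ✓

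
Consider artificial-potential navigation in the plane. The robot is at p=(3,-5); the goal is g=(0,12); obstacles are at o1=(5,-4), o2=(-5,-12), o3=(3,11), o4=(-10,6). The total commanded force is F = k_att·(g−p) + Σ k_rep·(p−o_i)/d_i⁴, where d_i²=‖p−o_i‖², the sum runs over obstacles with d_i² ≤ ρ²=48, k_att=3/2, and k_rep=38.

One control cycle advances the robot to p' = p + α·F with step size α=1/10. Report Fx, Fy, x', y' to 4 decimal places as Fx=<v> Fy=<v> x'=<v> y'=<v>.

F_att = 3/2·(g−p) = 3/2·(-3,17) = (-4.5000,25.5000)
o1: d²=5 ≤ ρ²=48; F_rep = 38·(-2,-1)/5² = (-3.0400,-1.5200)
o2: d²=113 > ρ²=48 → inactive
o3: d²=256 > ρ²=48 → inactive
o4: d²=290 > ρ²=48 → inactive
F = F_att + ΣF_rep = (-7.5400,23.9800)
p' = p + 1/10·F = (2.2460,-2.6020)

Fx=-7.5400 Fy=23.9800 x'=2.2460 y'=-2.6020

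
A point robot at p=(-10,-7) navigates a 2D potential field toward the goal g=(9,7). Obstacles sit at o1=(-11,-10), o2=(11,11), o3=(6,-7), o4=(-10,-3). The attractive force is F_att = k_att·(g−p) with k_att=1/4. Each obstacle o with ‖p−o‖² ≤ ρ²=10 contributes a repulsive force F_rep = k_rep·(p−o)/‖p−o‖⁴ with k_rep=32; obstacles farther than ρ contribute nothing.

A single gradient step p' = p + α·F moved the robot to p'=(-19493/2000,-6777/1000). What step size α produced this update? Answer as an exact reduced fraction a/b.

F_att = 1/4·(g−p) = 1/4·(19,14) = (4.7500,3.5000)
o1: d²=10 ≤ ρ²=10; F_rep = 32·(1,3)/10² = (0.3200,0.9600)
o2: d²=765 > ρ²=10 → inactive
o3: d²=256 > ρ²=10 → inactive
o4: d²=16 > ρ²=10 → inactive
F = F_att + ΣF_rep = (5.0700,4.4600)
Δp = p'−p = (0.2535,0.2230); α = Δx/Fx = (507/2000) / (507/100) = 1/20
check: Δy/Fy = (223/1000) / (223/50) = 1/20 ✓

α = 1/20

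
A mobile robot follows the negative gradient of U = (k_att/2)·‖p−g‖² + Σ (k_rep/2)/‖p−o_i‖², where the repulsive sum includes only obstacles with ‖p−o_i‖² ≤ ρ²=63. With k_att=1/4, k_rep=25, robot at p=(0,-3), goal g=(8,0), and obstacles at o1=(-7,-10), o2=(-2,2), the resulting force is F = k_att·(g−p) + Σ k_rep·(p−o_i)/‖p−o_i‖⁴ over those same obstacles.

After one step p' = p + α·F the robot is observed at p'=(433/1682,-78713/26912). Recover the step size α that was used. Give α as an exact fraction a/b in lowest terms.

F_att = 1/4·(g−p) = 1/4·(8,3) = (2.0000,0.7500)
o1: d²=98 > ρ²=63 → inactive
o2: d²=29 ≤ ρ²=63; F_rep = 25·(2,-5)/29² = (0.0595,-0.1486)
F = F_att + ΣF_rep = (2.0595,0.6014)
Δp = p'−p = (0.2574,0.0752); α = Δx/Fx = (433/1682) / (1732/841) = 1/8
check: Δy/Fy = (2023/26912) / (2023/3364) = 1/8 ✓

α = 1/8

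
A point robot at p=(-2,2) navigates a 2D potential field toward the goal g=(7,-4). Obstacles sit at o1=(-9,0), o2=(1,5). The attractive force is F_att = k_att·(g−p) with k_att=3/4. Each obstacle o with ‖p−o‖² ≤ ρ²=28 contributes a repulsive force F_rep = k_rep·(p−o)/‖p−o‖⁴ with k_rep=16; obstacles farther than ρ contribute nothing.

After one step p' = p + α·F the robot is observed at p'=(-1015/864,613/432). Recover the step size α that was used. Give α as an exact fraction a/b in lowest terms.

α = 1/8

F_att = 3/4·(g−p) = 3/4·(9,-6) = (6.7500,-4.5000)
o1: d²=53 > ρ²=28 → inactive
o2: d²=18 ≤ ρ²=28; F_rep = 16·(-3,-3)/18² = (-0.1481,-0.1481)
F = F_att + ΣF_rep = (6.6019,-4.6481)
Δp = p'−p = (0.8252,-0.5810); α = Δx/Fx = (713/864) / (713/108) = 1/8
check: Δy/Fy = (-251/432) / (-251/54) = 1/8 ✓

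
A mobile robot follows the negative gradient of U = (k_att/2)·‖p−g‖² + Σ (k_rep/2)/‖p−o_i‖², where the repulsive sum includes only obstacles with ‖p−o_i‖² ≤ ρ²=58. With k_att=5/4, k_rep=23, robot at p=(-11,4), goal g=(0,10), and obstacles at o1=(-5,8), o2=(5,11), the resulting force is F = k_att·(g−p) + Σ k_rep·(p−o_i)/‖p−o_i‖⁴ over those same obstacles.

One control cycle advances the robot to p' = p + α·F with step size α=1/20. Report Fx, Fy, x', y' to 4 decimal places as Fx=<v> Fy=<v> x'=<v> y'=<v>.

F_att = 5/4·(g−p) = 5/4·(11,6) = (13.7500,7.5000)
o1: d²=52 ≤ ρ²=58; F_rep = 23·(-6,-4)/52² = (-0.0510,-0.0340)
o2: d²=305 > ρ²=58 → inactive
F = F_att + ΣF_rep = (13.6990,7.4660)
p' = p + 1/20·F = (-10.3151,4.3733)

Fx=13.6990 Fy=7.4660 x'=-10.3151 y'=4.3733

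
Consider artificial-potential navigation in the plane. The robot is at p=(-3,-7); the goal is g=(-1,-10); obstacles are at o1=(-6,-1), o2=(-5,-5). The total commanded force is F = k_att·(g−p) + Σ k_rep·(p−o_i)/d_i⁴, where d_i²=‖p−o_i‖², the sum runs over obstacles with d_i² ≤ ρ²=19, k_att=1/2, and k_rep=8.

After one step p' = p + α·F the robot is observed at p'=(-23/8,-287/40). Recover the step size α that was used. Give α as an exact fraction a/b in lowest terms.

F_att = 1/2·(g−p) = 1/2·(2,-3) = (1.0000,-1.5000)
o1: d²=45 > ρ²=19 → inactive
o2: d²=8 ≤ ρ²=19; F_rep = 8·(2,-2)/8² = (0.2500,-0.2500)
F = F_att + ΣF_rep = (1.2500,-1.7500)
Δp = p'−p = (0.1250,-0.1750); α = Δx/Fx = (1/8) / (5/4) = 1/10
check: Δy/Fy = (-7/40) / (-7/4) = 1/10 ✓

α = 1/10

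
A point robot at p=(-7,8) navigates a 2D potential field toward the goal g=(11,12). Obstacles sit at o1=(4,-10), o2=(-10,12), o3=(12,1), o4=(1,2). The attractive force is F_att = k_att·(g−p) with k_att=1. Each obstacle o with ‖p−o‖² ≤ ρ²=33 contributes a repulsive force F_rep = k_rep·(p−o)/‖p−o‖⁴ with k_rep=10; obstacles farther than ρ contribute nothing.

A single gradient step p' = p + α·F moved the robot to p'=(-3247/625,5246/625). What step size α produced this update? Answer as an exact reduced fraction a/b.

F_att = 1·(g−p) = 1·(18,4) = (18.0000,4.0000)
o1: d²=445 > ρ²=33 → inactive
o2: d²=25 ≤ ρ²=33; F_rep = 10·(3,-4)/25² = (0.0480,-0.0640)
o3: d²=410 > ρ²=33 → inactive
o4: d²=100 > ρ²=33 → inactive
F = F_att + ΣF_rep = (18.0480,3.9360)
Δp = p'−p = (1.8048,0.3936); α = Δx/Fx = (1128/625) / (2256/125) = 1/10
check: Δy/Fy = (246/625) / (492/125) = 1/10 ✓

α = 1/10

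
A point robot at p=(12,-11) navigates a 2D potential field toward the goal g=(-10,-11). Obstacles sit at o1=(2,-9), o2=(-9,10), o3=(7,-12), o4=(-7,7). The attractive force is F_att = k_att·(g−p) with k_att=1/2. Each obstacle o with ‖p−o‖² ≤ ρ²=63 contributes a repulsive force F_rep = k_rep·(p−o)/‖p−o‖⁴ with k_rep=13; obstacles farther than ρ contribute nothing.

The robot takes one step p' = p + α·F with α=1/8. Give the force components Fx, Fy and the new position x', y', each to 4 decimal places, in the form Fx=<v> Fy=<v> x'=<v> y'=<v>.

Fx=-10.9038 Fy=0.0192 x'=10.6370 y'=-10.9976

F_att = 1/2·(g−p) = 1/2·(-22,0) = (-11.0000,0.0000)
o1: d²=104 > ρ²=63 → inactive
o2: d²=882 > ρ²=63 → inactive
o3: d²=26 ≤ ρ²=63; F_rep = 13·(5,1)/26² = (0.0962,0.0192)
o4: d²=685 > ρ²=63 → inactive
F = F_att + ΣF_rep = (-10.9038,0.0192)
p' = p + 1/8·F = (10.6370,-10.9976)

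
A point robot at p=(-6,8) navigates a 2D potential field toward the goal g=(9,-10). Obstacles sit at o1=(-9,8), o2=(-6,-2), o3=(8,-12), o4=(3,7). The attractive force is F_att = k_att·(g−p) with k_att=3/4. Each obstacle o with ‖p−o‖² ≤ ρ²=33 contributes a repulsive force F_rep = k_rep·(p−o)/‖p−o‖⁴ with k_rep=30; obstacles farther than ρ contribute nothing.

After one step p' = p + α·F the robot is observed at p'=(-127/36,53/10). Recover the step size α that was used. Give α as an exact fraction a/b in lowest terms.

F_att = 3/4·(g−p) = 3/4·(15,-18) = (11.2500,-13.5000)
o1: d²=9 ≤ ρ²=33; F_rep = 30·(3,0)/9² = (1.1111,0.0000)
o2: d²=100 > ρ²=33 → inactive
o3: d²=596 > ρ²=33 → inactive
o4: d²=82 > ρ²=33 → inactive
F = F_att + ΣF_rep = (12.3611,-13.5000)
Δp = p'−p = (2.4722,-2.7000); α = Δx/Fx = (89/36) / (445/36) = 1/5
check: Δy/Fy = (-27/10) / (-27/2) = 1/5 ✓

α = 1/5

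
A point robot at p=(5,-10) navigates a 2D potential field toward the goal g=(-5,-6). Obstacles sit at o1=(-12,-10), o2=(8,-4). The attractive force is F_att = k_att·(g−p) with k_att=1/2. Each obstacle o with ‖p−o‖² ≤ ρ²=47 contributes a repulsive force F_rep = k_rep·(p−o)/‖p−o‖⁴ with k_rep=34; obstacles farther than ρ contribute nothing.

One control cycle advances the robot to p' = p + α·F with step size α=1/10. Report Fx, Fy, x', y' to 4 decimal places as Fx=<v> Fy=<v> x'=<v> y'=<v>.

Fx=-5.0504 Fy=1.8993 x'=4.4950 y'=-9.8101

F_att = 1/2·(g−p) = 1/2·(-10,4) = (-5.0000,2.0000)
o1: d²=289 > ρ²=47 → inactive
o2: d²=45 ≤ ρ²=47; F_rep = 34·(-3,-6)/45² = (-0.0504,-0.1007)
F = F_att + ΣF_rep = (-5.0504,1.8993)
p' = p + 1/10·F = (4.4950,-9.8101)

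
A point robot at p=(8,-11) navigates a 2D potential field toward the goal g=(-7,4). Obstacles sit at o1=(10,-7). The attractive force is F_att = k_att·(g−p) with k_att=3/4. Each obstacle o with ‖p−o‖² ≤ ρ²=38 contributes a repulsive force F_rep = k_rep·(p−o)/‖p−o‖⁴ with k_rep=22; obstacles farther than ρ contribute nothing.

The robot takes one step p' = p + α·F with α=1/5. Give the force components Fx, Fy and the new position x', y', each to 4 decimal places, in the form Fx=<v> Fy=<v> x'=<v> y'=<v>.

F_att = 3/4·(g−p) = 3/4·(-15,15) = (-11.2500,11.2500)
o1: d²=20 ≤ ρ²=38; F_rep = 22·(-2,-4)/20² = (-0.1100,-0.2200)
F = F_att + ΣF_rep = (-11.3600,11.0300)
p' = p + 1/5·F = (5.7280,-8.7940)

Fx=-11.3600 Fy=11.0300 x'=5.7280 y'=-8.7940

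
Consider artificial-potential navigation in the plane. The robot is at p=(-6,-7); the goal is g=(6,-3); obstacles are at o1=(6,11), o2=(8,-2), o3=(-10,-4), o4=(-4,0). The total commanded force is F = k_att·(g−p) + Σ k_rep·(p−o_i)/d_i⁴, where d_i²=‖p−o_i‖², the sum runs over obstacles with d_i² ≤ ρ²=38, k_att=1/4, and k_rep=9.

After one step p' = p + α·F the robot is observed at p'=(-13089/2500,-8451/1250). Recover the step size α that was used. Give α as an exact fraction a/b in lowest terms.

F_att = 1/4·(g−p) = 1/4·(12,4) = (3.0000,1.0000)
o1: d²=468 > ρ²=38 → inactive
o2: d²=221 > ρ²=38 → inactive
o3: d²=25 ≤ ρ²=38; F_rep = 9·(4,-3)/25² = (0.0576,-0.0432)
o4: d²=53 > ρ²=38 → inactive
F = F_att + ΣF_rep = (3.0576,0.9568)
Δp = p'−p = (0.7644,0.2392); α = Δx/Fx = (1911/2500) / (1911/625) = 1/4
check: Δy/Fy = (299/1250) / (598/625) = 1/4 ✓

α = 1/4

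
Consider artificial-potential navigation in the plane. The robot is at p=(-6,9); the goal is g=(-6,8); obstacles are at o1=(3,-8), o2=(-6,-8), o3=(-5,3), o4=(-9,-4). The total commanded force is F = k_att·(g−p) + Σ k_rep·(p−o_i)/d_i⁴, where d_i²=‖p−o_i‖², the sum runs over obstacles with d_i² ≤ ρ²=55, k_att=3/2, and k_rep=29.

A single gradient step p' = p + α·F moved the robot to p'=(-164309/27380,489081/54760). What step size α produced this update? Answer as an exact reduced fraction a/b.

α = 1/20

F_att = 3/2·(g−p) = 3/2·(0,-1) = (0.0000,-1.5000)
o1: d²=370 > ρ²=55 → inactive
o2: d²=289 > ρ²=55 → inactive
o3: d²=37 ≤ ρ²=55; F_rep = 29·(-1,6)/37² = (-0.0212,0.1271)
o4: d²=178 > ρ²=55 → inactive
F = F_att + ΣF_rep = (-0.0212,-1.3729)
Δp = p'−p = (-0.0011,-0.0686); α = Δx/Fx = (-29/27380) / (-29/1369) = 1/20
check: Δy/Fy = (-3759/54760) / (-3759/2738) = 1/20 ✓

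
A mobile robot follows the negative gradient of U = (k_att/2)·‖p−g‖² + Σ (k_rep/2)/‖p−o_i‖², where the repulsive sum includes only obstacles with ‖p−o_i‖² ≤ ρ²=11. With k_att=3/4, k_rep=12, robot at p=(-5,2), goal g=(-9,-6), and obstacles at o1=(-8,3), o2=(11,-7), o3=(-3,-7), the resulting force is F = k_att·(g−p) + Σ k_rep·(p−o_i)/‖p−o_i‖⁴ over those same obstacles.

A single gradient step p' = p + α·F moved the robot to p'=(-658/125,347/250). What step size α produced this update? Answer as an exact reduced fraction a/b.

α = 1/10

F_att = 3/4·(g−p) = 3/4·(-4,-8) = (-3.0000,-6.0000)
o1: d²=10 ≤ ρ²=11; F_rep = 12·(3,-1)/10² = (0.3600,-0.1200)
o2: d²=337 > ρ²=11 → inactive
o3: d²=85 > ρ²=11 → inactive
F = F_att + ΣF_rep = (-2.6400,-6.1200)
Δp = p'−p = (-0.2640,-0.6120); α = Δx/Fx = (-33/125) / (-66/25) = 1/10
check: Δy/Fy = (-153/250) / (-153/25) = 1/10 ✓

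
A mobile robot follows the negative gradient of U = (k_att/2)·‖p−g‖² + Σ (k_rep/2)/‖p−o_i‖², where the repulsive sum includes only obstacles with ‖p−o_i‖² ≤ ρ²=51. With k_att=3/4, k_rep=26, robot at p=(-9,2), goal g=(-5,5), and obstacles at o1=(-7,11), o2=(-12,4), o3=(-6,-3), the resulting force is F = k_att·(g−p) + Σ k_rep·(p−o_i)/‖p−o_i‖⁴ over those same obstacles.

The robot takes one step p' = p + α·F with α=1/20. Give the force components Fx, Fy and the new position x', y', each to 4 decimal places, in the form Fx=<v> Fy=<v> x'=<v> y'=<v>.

F_att = 3/4·(g−p) = 3/4·(4,3) = (3.0000,2.2500)
o1: d²=85 > ρ²=51 → inactive
o2: d²=13 ≤ ρ²=51; F_rep = 26·(3,-2)/13² = (0.4615,-0.3077)
o3: d²=34 ≤ ρ²=51; F_rep = 26·(-3,5)/34² = (-0.0675,0.1125)
F = F_att + ΣF_rep = (3.3941,2.0548)
p' = p + 1/20·F = (-8.8303,2.1027)

Fx=3.3941 Fy=2.0548 x'=-8.8303 y'=2.1027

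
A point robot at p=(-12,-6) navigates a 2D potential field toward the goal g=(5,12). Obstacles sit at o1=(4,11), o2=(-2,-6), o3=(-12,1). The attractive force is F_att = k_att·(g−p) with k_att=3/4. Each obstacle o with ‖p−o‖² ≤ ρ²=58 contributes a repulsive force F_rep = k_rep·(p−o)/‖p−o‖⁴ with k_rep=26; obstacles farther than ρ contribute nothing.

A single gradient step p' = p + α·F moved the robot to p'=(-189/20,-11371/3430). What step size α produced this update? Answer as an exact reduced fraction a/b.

α = 1/5

F_att = 3/4·(g−p) = 3/4·(17,18) = (12.7500,13.5000)
o1: d²=545 > ρ²=58 → inactive
o2: d²=100 > ρ²=58 → inactive
o3: d²=49 ≤ ρ²=58; F_rep = 26·(0,-7)/49² = (0.0000,-0.0758)
F = F_att + ΣF_rep = (12.7500,13.4242)
Δp = p'−p = (2.5500,2.6848); α = Δx/Fx = (51/20) / (51/4) = 1/5
check: Δy/Fy = (9209/3430) / (9209/686) = 1/5 ✓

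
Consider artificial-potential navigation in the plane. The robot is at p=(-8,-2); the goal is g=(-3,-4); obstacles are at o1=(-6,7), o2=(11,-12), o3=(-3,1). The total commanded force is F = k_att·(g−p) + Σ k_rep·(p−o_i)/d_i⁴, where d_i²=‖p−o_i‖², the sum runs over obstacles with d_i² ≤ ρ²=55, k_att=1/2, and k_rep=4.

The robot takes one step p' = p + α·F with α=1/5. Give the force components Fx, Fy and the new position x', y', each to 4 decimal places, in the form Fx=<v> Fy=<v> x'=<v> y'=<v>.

F_att = 1/2·(g−p) = 1/2·(5,-2) = (2.5000,-1.0000)
o1: d²=85 > ρ²=55 → inactive
o2: d²=461 > ρ²=55 → inactive
o3: d²=34 ≤ ρ²=55; F_rep = 4·(-5,-3)/34² = (-0.0173,-0.0104)
F = F_att + ΣF_rep = (2.4827,-1.0104)
p' = p + 1/5·F = (-7.5035,-2.2021)

Fx=2.4827 Fy=-1.0104 x'=-7.5035 y'=-2.2021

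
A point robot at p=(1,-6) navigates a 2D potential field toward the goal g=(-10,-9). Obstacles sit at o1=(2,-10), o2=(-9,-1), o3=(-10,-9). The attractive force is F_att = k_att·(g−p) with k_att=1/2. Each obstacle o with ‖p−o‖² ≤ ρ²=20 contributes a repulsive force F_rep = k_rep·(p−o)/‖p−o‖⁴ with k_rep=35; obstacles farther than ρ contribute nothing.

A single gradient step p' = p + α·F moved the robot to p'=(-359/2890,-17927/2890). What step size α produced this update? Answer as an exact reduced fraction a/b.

F_att = 1/2·(g−p) = 1/2·(-11,-3) = (-5.5000,-1.5000)
o1: d²=17 ≤ ρ²=20; F_rep = 35·(-1,4)/17² = (-0.1211,0.4844)
o2: d²=125 > ρ²=20 → inactive
o3: d²=130 > ρ²=20 → inactive
F = F_att + ΣF_rep = (-5.6211,-1.0156)
Δp = p'−p = (-1.1242,-0.2031); α = Δx/Fx = (-3249/2890) / (-3249/578) = 1/5
check: Δy/Fy = (-587/2890) / (-587/578) = 1/5 ✓

α = 1/5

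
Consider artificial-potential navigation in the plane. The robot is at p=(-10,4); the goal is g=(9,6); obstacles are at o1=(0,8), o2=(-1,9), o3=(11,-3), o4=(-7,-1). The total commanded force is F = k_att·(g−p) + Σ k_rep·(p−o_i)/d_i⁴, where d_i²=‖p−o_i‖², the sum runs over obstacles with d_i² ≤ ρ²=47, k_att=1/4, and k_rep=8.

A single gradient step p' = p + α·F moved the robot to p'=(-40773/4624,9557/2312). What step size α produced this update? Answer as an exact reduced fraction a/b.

α = 1/4

F_att = 1/4·(g−p) = 1/4·(19,2) = (4.7500,0.5000)
o1: d²=116 > ρ²=47 → inactive
o2: d²=106 > ρ²=47 → inactive
o3: d²=490 > ρ²=47 → inactive
o4: d²=34 ≤ ρ²=47; F_rep = 8·(-3,5)/34² = (-0.0208,0.0346)
F = F_att + ΣF_rep = (4.7292,0.5346)
Δp = p'−p = (1.1823,0.1337); α = Δx/Fx = (5467/4624) / (5467/1156) = 1/4
check: Δy/Fy = (309/2312) / (309/578) = 1/4 ✓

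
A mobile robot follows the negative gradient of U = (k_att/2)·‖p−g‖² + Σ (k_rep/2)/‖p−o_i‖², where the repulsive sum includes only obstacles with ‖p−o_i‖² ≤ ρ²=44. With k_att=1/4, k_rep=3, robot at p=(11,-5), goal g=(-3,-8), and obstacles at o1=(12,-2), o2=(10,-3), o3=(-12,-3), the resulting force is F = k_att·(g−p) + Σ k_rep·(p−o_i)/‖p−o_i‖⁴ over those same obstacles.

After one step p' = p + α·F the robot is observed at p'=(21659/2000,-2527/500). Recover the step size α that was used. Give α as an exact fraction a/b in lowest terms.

F_att = 1/4·(g−p) = 1/4·(-14,-3) = (-3.5000,-0.7500)
o1: d²=10 ≤ ρ²=44; F_rep = 3·(-1,-3)/10² = (-0.0300,-0.0900)
o2: d²=5 ≤ ρ²=44; F_rep = 3·(1,-2)/5² = (0.1200,-0.2400)
o3: d²=533 > ρ²=44 → inactive
F = F_att + ΣF_rep = (-3.4100,-1.0800)
Δp = p'−p = (-0.1705,-0.0540); α = Δx/Fx = (-341/2000) / (-341/100) = 1/20
check: Δy/Fy = (-27/500) / (-27/25) = 1/20 ✓

α = 1/20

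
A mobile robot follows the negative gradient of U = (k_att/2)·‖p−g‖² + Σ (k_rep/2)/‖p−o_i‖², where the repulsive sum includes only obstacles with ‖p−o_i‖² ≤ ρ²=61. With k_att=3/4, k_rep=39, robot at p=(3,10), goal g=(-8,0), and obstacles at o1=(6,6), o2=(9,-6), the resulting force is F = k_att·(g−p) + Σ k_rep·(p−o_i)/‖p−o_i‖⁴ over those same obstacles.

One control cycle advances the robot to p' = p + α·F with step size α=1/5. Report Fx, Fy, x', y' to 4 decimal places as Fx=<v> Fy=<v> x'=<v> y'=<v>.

Fx=-8.4372 Fy=-7.2504 x'=1.3126 y'=8.5499

F_att = 3/4·(g−p) = 3/4·(-11,-10) = (-8.2500,-7.5000)
o1: d²=25 ≤ ρ²=61; F_rep = 39·(-3,4)/25² = (-0.1872,0.2496)
o2: d²=292 > ρ²=61 → inactive
F = F_att + ΣF_rep = (-8.4372,-7.2504)
p' = p + 1/5·F = (1.3126,8.5499)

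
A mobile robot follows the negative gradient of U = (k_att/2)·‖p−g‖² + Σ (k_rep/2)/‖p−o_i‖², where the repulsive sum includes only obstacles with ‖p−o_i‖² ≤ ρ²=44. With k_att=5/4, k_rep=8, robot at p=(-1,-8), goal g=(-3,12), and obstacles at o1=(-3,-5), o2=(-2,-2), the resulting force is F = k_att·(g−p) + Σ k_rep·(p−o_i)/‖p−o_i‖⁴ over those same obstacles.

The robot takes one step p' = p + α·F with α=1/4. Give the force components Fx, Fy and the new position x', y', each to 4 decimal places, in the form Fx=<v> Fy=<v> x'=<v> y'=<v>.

F_att = 5/4·(g−p) = 5/4·(-2,20) = (-2.5000,25.0000)
o1: d²=13 ≤ ρ²=44; F_rep = 8·(2,-3)/13² = (0.0947,-0.1420)
o2: d²=37 ≤ ρ²=44; F_rep = 8·(1,-6)/37² = (0.0058,-0.0351)
F = F_att + ΣF_rep = (-2.3995,24.8229)
p' = p + 1/4·F = (-1.5999,-1.7943)

Fx=-2.3995 Fy=24.8229 x'=-1.5999 y'=-1.7943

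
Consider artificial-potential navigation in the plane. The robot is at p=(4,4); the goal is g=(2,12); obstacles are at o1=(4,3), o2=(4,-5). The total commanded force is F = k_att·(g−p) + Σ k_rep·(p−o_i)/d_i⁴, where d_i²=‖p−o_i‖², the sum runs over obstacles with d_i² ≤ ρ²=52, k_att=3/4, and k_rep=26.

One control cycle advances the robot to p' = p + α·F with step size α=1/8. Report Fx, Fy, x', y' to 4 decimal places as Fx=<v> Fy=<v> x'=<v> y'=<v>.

F_att = 3/4·(g−p) = 3/4·(-2,8) = (-1.5000,6.0000)
o1: d²=1 ≤ ρ²=52; F_rep = 26·(0,1)/1² = (0.0000,26.0000)
o2: d²=81 > ρ²=52 → inactive
F = F_att + ΣF_rep = (-1.5000,32.0000)
p' = p + 1/8·F = (3.8125,8.0000)

Fx=-1.5000 Fy=32.0000 x'=3.8125 y'=8.0000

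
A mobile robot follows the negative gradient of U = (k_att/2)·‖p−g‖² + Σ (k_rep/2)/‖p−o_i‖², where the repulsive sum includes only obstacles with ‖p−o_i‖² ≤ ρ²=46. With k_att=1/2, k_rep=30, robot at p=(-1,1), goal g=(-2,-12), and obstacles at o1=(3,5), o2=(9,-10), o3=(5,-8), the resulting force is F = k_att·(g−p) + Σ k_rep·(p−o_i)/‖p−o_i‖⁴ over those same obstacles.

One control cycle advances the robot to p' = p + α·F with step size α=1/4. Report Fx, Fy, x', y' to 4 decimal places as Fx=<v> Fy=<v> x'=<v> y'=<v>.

F_att = 1/2·(g−p) = 1/2·(-1,-13) = (-0.5000,-6.5000)
o1: d²=32 ≤ ρ²=46; F_rep = 30·(-4,-4)/32² = (-0.1172,-0.1172)
o2: d²=221 > ρ²=46 → inactive
o3: d²=117 > ρ²=46 → inactive
F = F_att + ΣF_rep = (-0.6172,-6.6172)
p' = p + 1/4·F = (-1.1543,-0.6543)

Fx=-0.6172 Fy=-6.6172 x'=-1.1543 y'=-0.6543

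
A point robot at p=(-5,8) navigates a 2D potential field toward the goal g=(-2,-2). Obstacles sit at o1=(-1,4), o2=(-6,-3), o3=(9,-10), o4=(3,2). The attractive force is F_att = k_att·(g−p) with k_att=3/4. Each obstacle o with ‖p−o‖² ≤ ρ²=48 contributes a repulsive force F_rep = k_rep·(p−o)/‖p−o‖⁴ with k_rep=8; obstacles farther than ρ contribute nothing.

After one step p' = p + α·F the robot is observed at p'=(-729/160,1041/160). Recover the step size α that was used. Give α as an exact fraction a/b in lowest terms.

α = 1/5

F_att = 3/4·(g−p) = 3/4·(3,-10) = (2.2500,-7.5000)
o1: d²=32 ≤ ρ²=48; F_rep = 8·(-4,4)/32² = (-0.0312,0.0312)
o2: d²=122 > ρ²=48 → inactive
o3: d²=520 > ρ²=48 → inactive
o4: d²=100 > ρ²=48 → inactive
F = F_att + ΣF_rep = (2.2188,-7.4688)
Δp = p'−p = (0.4437,-1.4937); α = Δx/Fx = (71/160) / (71/32) = 1/5
check: Δy/Fy = (-239/160) / (-239/32) = 1/5 ✓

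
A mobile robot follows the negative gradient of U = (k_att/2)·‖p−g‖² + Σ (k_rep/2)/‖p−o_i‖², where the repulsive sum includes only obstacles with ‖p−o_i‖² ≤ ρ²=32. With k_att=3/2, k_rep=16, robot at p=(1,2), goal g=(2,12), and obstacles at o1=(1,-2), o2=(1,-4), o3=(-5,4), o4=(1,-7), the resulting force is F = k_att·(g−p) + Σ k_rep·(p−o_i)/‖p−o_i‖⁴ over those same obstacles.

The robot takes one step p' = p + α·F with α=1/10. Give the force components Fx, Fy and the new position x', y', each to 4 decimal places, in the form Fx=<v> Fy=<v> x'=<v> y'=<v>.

F_att = 3/2·(g−p) = 3/2·(1,10) = (1.5000,15.0000)
o1: d²=16 ≤ ρ²=32; F_rep = 16·(0,4)/16² = (0.0000,0.2500)
o2: d²=36 > ρ²=32 → inactive
o3: d²=40 > ρ²=32 → inactive
o4: d²=81 > ρ²=32 → inactive
F = F_att + ΣF_rep = (1.5000,15.2500)
p' = p + 1/10·F = (1.1500,3.5250)

Fx=1.5000 Fy=15.2500 x'=1.1500 y'=3.5250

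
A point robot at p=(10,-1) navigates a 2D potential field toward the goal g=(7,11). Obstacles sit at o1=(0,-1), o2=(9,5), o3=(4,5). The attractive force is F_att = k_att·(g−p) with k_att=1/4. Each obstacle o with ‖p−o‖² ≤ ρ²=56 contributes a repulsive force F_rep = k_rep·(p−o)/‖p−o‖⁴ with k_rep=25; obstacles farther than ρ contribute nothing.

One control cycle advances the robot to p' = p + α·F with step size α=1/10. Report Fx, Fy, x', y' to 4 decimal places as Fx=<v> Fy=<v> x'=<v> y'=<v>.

Fx=-0.7317 Fy=2.8904 x'=9.9268 y'=-0.7110

F_att = 1/4·(g−p) = 1/4·(-3,12) = (-0.7500,3.0000)
o1: d²=100 > ρ²=56 → inactive
o2: d²=37 ≤ ρ²=56; F_rep = 25·(1,-6)/37² = (0.0183,-0.1096)
o3: d²=72 > ρ²=56 → inactive
F = F_att + ΣF_rep = (-0.7317,2.8904)
p' = p + 1/10·F = (9.9268,-0.7110)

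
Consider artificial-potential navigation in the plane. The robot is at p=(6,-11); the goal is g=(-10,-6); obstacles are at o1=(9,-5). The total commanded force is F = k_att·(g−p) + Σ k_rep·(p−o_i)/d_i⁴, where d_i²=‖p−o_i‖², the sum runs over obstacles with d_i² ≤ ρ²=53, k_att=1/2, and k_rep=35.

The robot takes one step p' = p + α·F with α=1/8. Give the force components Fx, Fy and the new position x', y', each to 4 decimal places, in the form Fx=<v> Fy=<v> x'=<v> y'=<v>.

F_att = 1/2·(g−p) = 1/2·(-16,5) = (-8.0000,2.5000)
o1: d²=45 ≤ ρ²=53; F_rep = 35·(-3,-6)/45² = (-0.0519,-0.1037)
F = F_att + ΣF_rep = (-8.0519,2.3963)
p' = p + 1/8·F = (4.9935,-10.7005)

Fx=-8.0519 Fy=2.3963 x'=4.9935 y'=-10.7005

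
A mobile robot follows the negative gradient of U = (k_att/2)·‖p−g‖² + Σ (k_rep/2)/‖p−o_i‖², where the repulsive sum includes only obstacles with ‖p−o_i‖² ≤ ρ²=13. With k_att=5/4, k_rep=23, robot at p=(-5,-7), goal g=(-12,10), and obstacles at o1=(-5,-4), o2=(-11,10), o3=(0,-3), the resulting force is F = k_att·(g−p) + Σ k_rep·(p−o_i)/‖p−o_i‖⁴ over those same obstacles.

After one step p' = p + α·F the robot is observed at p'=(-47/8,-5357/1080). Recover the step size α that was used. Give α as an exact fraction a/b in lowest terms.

α = 1/10

F_att = 5/4·(g−p) = 5/4·(-7,17) = (-8.7500,21.2500)
o1: d²=9 ≤ ρ²=13; F_rep = 23·(0,-3)/9² = (0.0000,-0.8519)
o2: d²=325 > ρ²=13 → inactive
o3: d²=41 > ρ²=13 → inactive
F = F_att + ΣF_rep = (-8.7500,20.3981)
Δp = p'−p = (-0.8750,2.0398); α = Δx/Fx = (-7/8) / (-35/4) = 1/10
check: Δy/Fy = (2203/1080) / (2203/108) = 1/10 ✓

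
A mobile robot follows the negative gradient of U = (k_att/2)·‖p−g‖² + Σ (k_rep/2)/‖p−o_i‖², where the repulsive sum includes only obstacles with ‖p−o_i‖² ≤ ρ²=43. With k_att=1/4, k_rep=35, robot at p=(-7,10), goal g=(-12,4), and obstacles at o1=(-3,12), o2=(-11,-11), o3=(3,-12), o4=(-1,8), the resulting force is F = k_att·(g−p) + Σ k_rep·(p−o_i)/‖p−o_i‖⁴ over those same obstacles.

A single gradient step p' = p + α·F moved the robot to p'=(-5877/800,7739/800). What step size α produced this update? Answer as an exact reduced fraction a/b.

α = 1/5

F_att = 1/4·(g−p) = 1/4·(-5,-6) = (-1.2500,-1.5000)
o1: d²=20 ≤ ρ²=43; F_rep = 35·(-4,-2)/20² = (-0.3500,-0.1750)
o2: d²=457 > ρ²=43 → inactive
o3: d²=584 > ρ²=43 → inactive
o4: d²=40 ≤ ρ²=43; F_rep = 35·(-6,2)/40² = (-0.1313,0.0437)
F = F_att + ΣF_rep = (-1.7312,-1.6313)
Δp = p'−p = (-0.3463,-0.3262); α = Δx/Fx = (-277/800) / (-277/160) = 1/5
check: Δy/Fy = (-261/800) / (-261/160) = 1/5 ✓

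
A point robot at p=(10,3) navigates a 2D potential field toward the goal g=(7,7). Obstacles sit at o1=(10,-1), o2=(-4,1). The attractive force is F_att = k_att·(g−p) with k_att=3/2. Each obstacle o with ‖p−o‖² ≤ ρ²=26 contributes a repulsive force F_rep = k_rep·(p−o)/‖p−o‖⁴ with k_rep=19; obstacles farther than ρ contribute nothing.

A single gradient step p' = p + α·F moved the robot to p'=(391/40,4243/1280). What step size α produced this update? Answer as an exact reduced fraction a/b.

F_att = 3/2·(g−p) = 3/2·(-3,4) = (-4.5000,6.0000)
o1: d²=16 ≤ ρ²=26; F_rep = 19·(0,4)/16² = (0.0000,0.2969)
o2: d²=200 > ρ²=26 → inactive
F = F_att + ΣF_rep = (-4.5000,6.2969)
Δp = p'−p = (-0.2250,0.3148); α = Δx/Fx = (-9/40) / (-9/2) = 1/20
check: Δy/Fy = (403/1280) / (403/64) = 1/20 ✓

α = 1/20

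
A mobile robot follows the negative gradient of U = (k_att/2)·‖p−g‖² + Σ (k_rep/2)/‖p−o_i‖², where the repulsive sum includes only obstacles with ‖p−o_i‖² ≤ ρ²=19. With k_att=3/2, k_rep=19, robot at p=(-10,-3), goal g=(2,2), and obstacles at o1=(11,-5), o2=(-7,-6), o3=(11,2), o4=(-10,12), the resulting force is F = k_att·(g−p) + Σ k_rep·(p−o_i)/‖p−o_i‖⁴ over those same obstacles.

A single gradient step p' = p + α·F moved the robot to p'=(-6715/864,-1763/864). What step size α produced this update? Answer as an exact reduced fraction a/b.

F_att = 3/2·(g−p) = 3/2·(12,5) = (18.0000,7.5000)
o1: d²=445 > ρ²=19 → inactive
o2: d²=18 ≤ ρ²=19; F_rep = 19·(-3,3)/18² = (-0.1759,0.1759)
o3: d²=466 > ρ²=19 → inactive
o4: d²=225 > ρ²=19 → inactive
F = F_att + ΣF_rep = (17.8241,7.6759)
Δp = p'−p = (2.2280,0.9595); α = Δx/Fx = (1925/864) / (1925/108) = 1/8
check: Δy/Fy = (829/864) / (829/108) = 1/8 ✓

α = 1/8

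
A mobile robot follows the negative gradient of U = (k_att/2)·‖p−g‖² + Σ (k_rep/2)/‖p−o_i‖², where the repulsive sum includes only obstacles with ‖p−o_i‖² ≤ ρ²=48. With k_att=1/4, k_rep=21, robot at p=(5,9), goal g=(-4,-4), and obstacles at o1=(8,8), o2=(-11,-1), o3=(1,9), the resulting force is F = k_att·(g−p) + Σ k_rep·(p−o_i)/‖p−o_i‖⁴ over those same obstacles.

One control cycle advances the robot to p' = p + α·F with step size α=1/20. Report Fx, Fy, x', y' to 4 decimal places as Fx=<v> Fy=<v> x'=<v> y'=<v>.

Fx=-2.5519 Fy=-3.0400 x'=4.8724 y'=8.8480

F_att = 1/4·(g−p) = 1/4·(-9,-13) = (-2.2500,-3.2500)
o1: d²=10 ≤ ρ²=48; F_rep = 21·(-3,1)/10² = (-0.6300,0.2100)
o2: d²=356 > ρ²=48 → inactive
o3: d²=16 ≤ ρ²=48; F_rep = 21·(4,0)/16² = (0.3281,0.0000)
F = F_att + ΣF_rep = (-2.5519,-3.0400)
p' = p + 1/20·F = (4.8724,8.8480)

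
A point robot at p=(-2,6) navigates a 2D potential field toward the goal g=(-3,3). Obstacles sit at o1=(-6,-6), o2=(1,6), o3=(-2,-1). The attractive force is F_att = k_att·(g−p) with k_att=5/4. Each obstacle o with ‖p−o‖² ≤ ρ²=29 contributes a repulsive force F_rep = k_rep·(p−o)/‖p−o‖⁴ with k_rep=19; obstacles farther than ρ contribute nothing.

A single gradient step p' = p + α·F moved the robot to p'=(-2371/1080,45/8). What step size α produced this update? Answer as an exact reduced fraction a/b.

α = 1/10

F_att = 5/4·(g−p) = 5/4·(-1,-3) = (-1.2500,-3.7500)
o1: d²=160 > ρ²=29 → inactive
o2: d²=9 ≤ ρ²=29; F_rep = 19·(-3,0)/9² = (-0.7037,0.0000)
o3: d²=49 > ρ²=29 → inactive
F = F_att + ΣF_rep = (-1.9537,-3.7500)
Δp = p'−p = (-0.1954,-0.3750); α = Δx/Fx = (-211/1080) / (-211/108) = 1/10
check: Δy/Fy = (-3/8) / (-15/4) = 1/10 ✓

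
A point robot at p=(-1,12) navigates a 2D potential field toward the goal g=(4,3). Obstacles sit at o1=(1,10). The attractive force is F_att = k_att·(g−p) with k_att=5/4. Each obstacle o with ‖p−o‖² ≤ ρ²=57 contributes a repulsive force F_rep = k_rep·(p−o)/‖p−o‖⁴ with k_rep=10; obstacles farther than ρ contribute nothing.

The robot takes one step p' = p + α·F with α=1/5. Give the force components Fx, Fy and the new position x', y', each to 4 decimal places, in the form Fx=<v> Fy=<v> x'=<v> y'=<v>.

Fx=5.9375 Fy=-10.9375 x'=0.1875 y'=9.8125

F_att = 5/4·(g−p) = 5/4·(5,-9) = (6.2500,-11.2500)
o1: d²=8 ≤ ρ²=57; F_rep = 10·(-2,2)/8² = (-0.3125,0.3125)
F = F_att + ΣF_rep = (5.9375,-10.9375)
p' = p + 1/5·F = (0.1875,9.8125)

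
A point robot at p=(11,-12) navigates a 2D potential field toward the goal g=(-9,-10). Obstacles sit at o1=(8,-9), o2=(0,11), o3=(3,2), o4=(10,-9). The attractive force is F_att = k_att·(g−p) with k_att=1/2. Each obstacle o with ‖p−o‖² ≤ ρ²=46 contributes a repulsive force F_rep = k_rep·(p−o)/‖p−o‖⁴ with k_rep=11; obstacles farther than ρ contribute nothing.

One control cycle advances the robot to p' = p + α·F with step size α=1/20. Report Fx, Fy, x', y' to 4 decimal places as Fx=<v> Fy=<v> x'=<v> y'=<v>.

F_att = 1/2·(g−p) = 1/2·(-20,2) = (-10.0000,1.0000)
o1: d²=18 ≤ ρ²=46; F_rep = 11·(3,-3)/18² = (0.1019,-0.1019)
o2: d²=650 > ρ²=46 → inactive
o3: d²=260 > ρ²=46 → inactive
o4: d²=10 ≤ ρ²=46; F_rep = 11·(1,-3)/10² = (0.1100,-0.3300)
F = F_att + ΣF_rep = (-9.7881,0.5681)
p' = p + 1/20·F = (10.5106,-11.9716)

Fx=-9.7881 Fy=0.5681 x'=10.5106 y'=-11.9716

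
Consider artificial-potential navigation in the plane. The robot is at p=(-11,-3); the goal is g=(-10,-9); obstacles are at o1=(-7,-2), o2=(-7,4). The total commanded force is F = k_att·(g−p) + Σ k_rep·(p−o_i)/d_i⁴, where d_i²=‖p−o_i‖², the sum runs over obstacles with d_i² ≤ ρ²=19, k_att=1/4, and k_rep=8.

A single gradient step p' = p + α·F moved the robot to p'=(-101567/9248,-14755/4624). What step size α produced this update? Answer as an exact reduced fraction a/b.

F_att = 1/4·(g−p) = 1/4·(1,-6) = (0.2500,-1.5000)
o1: d²=17 ≤ ρ²=19; F_rep = 8·(-4,-1)/17² = (-0.1107,-0.0277)
o2: d²=65 > ρ²=19 → inactive
F = F_att + ΣF_rep = (0.1393,-1.5277)
Δp = p'−p = (0.0174,-0.1910); α = Δx/Fx = (161/9248) / (161/1156) = 1/8
check: Δy/Fy = (-883/4624) / (-883/578) = 1/8 ✓

α = 1/8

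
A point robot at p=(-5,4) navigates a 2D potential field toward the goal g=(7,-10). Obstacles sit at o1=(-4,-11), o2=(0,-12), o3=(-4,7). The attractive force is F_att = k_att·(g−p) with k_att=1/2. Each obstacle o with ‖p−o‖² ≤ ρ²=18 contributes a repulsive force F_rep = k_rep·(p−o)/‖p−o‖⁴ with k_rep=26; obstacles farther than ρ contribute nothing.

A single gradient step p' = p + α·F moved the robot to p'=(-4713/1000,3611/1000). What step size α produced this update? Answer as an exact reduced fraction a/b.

α = 1/20

F_att = 1/2·(g−p) = 1/2·(12,-14) = (6.0000,-7.0000)
o1: d²=226 > ρ²=18 → inactive
o2: d²=281 > ρ²=18 → inactive
o3: d²=10 ≤ ρ²=18; F_rep = 26·(-1,-3)/10² = (-0.2600,-0.7800)
F = F_att + ΣF_rep = (5.7400,-7.7800)
Δp = p'−p = (0.2870,-0.3890); α = Δx/Fx = (287/1000) / (287/50) = 1/20
check: Δy/Fy = (-389/1000) / (-389/50) = 1/20 ✓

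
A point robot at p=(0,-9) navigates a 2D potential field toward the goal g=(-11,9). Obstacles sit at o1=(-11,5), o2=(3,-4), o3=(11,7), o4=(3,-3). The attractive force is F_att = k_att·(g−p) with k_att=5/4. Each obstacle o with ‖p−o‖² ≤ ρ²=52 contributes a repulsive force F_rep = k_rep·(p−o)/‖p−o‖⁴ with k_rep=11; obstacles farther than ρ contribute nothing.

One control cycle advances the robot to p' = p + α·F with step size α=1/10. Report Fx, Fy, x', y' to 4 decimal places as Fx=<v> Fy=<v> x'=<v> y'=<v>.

Fx=-13.7948 Fy=22.4198 x'=-1.3795 y'=-6.7580

F_att = 5/4·(g−p) = 5/4·(-11,18) = (-13.7500,22.5000)
o1: d²=317 > ρ²=52 → inactive
o2: d²=34 ≤ ρ²=52; F_rep = 11·(-3,-5)/34² = (-0.0285,-0.0476)
o3: d²=377 > ρ²=52 → inactive
o4: d²=45 ≤ ρ²=52; F_rep = 11·(-3,-6)/45² = (-0.0163,-0.0326)
F = F_att + ΣF_rep = (-13.7948,22.4198)
p' = p + 1/10·F = (-1.3795,-6.7580)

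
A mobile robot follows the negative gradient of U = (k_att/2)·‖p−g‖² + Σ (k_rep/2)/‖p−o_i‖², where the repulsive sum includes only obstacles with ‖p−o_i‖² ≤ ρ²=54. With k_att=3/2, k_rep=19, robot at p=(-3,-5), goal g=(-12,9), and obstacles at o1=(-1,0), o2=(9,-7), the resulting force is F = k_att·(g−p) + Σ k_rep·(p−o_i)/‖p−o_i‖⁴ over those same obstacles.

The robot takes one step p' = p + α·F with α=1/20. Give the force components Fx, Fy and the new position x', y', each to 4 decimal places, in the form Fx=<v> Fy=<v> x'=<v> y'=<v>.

Fx=-13.5452 Fy=20.8870 x'=-3.6773 y'=-3.9556

F_att = 3/2·(g−p) = 3/2·(-9,14) = (-13.5000,21.0000)
o1: d²=29 ≤ ρ²=54; F_rep = 19·(-2,-5)/29² = (-0.0452,-0.1130)
o2: d²=148 > ρ²=54 → inactive
F = F_att + ΣF_rep = (-13.5452,20.8870)
p' = p + 1/20·F = (-3.6773,-3.9556)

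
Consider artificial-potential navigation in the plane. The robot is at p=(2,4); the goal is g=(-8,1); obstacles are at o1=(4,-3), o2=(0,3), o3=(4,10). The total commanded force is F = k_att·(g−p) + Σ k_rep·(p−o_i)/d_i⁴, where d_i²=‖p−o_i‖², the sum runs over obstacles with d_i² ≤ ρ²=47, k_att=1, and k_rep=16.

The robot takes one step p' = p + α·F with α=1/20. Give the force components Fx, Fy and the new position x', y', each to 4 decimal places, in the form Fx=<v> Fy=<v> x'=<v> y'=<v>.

Fx=-8.7400 Fy=-2.4200 x'=1.5630 y'=3.8790

F_att = 1·(g−p) = 1·(-10,-3) = (-10.0000,-3.0000)
o1: d²=53 > ρ²=47 → inactive
o2: d²=5 ≤ ρ²=47; F_rep = 16·(2,1)/5² = (1.2800,0.6400)
o3: d²=40 ≤ ρ²=47; F_rep = 16·(-2,-6)/40² = (-0.0200,-0.0600)
F = F_att + ΣF_rep = (-8.7400,-2.4200)
p' = p + 1/20·F = (1.5630,3.8790)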